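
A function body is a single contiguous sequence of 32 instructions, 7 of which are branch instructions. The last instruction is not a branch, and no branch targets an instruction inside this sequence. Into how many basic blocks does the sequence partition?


With no in-sequence branch targets, the leaders are the first instruction plus the instruction after each branch.
Number of basic blocks = branches + 1
= 7 + 1 = 8

8


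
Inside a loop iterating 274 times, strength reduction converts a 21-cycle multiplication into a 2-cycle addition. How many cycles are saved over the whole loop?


Per-iteration saving = 21 - 2 = 19
Total saved = 274 * 19 = 5206

5206


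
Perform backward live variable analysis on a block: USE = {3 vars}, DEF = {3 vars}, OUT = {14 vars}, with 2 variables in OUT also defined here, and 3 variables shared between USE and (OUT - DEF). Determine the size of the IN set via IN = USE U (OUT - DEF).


OUT - DEF: 14 - 2 = 12
|IN| = |USE| + |OUT - DEF| - |USE ∩ (OUT - DEF)| = 3 + 12 - 3 = 12

12


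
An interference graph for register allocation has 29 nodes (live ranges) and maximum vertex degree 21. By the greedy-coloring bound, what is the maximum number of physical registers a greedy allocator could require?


Greedy coloring never needs more than (max_degree + 1) colors: when coloring a vertex, at most max_degree neighbors are already colored.
Upper bound = 21 + 1 = 22

22


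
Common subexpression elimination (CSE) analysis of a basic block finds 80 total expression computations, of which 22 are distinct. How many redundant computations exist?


CSE count = total expressions - unique expressions
= 80 - 22 = 58

58


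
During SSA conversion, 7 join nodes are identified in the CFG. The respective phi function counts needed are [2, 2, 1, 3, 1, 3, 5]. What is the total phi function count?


Total phi functions = sum of phi functions at each join node
= 2 + 2 + 1 + 3 + 1 + 3 + 5 = 17

17


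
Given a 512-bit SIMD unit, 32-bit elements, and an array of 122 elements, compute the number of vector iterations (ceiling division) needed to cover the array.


Width = 512 / 32 = 16 elements per vector op
Iterations = ceil(122 / 16) = 8

8


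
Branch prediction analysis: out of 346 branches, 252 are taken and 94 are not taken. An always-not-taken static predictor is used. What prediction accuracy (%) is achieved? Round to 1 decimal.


Predictor: always-not-taken
Correct predictions = 94
Accuracy = 94 / 346 * 100 = 27.2%

27.2


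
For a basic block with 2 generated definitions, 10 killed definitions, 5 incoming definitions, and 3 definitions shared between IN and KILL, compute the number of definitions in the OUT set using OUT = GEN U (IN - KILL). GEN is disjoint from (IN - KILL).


IN - KILL: 5 - 3 = 2 surviving definitions
OUT = GEN + surviving = 2 + 2 = 4

4


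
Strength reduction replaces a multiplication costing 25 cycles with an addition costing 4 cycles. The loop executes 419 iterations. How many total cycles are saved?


Per-iteration saving = 25 - 4 = 21
Total saved = 419 * 21 = 8799

8799


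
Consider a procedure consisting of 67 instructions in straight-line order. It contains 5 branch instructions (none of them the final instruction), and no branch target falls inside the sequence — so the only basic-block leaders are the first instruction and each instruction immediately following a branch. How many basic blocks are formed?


With no in-sequence branch targets, the leaders are the first instruction plus the instruction after each branch.
Number of basic blocks = branches + 1
= 5 + 1 = 6

6


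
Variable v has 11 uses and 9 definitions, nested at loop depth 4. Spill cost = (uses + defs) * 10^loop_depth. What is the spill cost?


uses + defs = 11 + 9 = 20
10^4 = 10000
Spill cost = 20 * 10000 = 200000

200000


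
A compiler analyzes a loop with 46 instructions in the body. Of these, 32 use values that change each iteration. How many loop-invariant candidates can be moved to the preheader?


Invariant candidates = total - loop-dependent
= 46 - 32 = 14

14


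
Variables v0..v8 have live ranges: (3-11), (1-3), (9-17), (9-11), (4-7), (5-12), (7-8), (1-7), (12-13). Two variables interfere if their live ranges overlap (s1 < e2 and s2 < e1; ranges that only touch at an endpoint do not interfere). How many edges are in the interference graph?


Check all pairs for overlapping intervals.
Two intervals (s1,e1) and (s2,e2) overlap if s1 < e2 and s2 < e1.
v0 (3-11) vs v1..v8: overlaps v2, v3, v4, v5, v6, v7 -> 6
v1 (1-3) vs v2..v8: overlaps v7 -> 1
v2 (9-17) vs v3..v8: overlaps v3, v5, v8 -> 3
v3 (9-11) vs v4..v8: overlaps v5 -> 1
v4 (4-7) vs v5..v8: overlaps v5, v7 -> 2
v5 (5-12) vs v6..v8: overlaps v6, v7 -> 2
v6 (7-8) vs v7..v8: overlaps none -> 0
v7 (1-7) vs v8: overlaps none -> 0
Total overlapping pairs = 6 + 1 + 3 + 1 + 2 + 2 + 0 + 0 = 15

15


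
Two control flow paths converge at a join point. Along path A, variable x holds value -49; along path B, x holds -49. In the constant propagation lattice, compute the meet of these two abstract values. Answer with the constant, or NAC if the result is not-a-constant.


Meet operation: if both paths give the same constant, result is that constant; if they differ, result is NAC (not-a-constant).
Path A: -49, Path B: -49 -> equal
Result: constant -> -49

-49


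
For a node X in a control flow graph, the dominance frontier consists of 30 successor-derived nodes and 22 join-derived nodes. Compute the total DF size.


DF(X) = direct successor contributions + join point contributions
= 30 + 22 = 52

52


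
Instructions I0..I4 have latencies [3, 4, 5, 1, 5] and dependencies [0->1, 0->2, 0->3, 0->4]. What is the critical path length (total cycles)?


Compute longest path through dependency graph: dist(Ik) = max over predecessors of dist + latency(Ik).
dist(I0) = latency 3 = 3
dist(I1) = dist(I0) + 4 = 3 + 4 = 7
dist(I2) = dist(I0) + 5 = 3 + 5 = 8
dist(I3) = dist(I0) + 1 = 3 + 1 = 4
dist(I4) = dist(I0) + 5 = 3 + 5 = 8
Critical path = max dist = 8

8


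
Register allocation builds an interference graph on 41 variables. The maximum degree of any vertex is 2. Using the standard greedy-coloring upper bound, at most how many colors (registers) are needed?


Greedy coloring never needs more than (max_degree + 1) colors: when coloring a vertex, at most max_degree neighbors are already colored.
Upper bound = 2 + 1 = 3

3


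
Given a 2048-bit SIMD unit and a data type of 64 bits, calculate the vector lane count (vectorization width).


Width = SIMD bits / data type bits
= 2048 / 64 = 32

32


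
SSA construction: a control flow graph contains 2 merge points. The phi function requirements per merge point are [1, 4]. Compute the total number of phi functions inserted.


Total phi functions = sum of phi functions at each join node
= 1 + 4 = 5

5


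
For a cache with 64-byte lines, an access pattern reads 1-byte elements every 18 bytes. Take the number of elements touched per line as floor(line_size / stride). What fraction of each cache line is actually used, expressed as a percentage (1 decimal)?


Elements per cache line = floor(64 / 18) = 3
Bytes used = 3 * 1 = 3
Utilization = 3 / 64 * 100 = 4.7%

4.7


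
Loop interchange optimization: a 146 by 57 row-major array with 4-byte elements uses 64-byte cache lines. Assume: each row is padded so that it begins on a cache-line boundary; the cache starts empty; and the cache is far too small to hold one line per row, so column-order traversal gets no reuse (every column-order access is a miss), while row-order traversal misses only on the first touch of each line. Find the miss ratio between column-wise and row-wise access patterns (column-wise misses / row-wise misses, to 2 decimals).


Each row occupies 57 * 4 = 228 bytes and starts on a line boundary, so it spans ceil(228 / 64) = 4 cache lines.
Row-major traversal misses (one per line touched): 146 * ceil(57 * 4 / 64) = 584
Column-major traversal misses (no reuse, every access misses): 146 * 57 = 8322
Ratio = 8322 / 584 = 14.25

14.25


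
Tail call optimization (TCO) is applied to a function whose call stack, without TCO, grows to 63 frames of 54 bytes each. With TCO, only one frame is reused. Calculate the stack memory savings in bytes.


Without TCO: 63 * 54 = 3402 bytes
With TCO: reuse 1 frame = 54 bytes
Savings = 3402 - 54 = 3348

3348


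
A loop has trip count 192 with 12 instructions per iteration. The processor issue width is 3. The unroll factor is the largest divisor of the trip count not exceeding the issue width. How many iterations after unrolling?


Largest divisor of 192 <= 3 is 3
New iterations = 192 / 3 = 64

64


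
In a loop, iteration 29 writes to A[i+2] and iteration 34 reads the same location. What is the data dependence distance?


Distance = read iteration - write iteration
= 34 - 29 = 5

5


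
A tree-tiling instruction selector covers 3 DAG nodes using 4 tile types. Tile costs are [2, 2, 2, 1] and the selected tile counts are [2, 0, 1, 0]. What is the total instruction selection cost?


Total cost = sum(count_i * cost_i)
= 2*2 + 0*2 + 1*2 + 0*1
= 6

6


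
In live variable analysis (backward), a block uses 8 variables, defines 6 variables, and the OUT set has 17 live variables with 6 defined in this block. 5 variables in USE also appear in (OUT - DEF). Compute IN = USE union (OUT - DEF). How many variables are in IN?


OUT - DEF: 17 - 6 = 11
|IN| = |USE| + |OUT - DEF| - |USE ∩ (OUT - DEF)| = 8 + 11 - 5 = 14

14


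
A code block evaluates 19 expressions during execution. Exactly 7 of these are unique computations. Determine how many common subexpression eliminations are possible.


CSE count = total expressions - unique expressions
= 19 - 7 = 12

12


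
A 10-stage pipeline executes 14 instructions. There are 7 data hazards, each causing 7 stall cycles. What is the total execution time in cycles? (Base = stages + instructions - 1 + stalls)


Base cycles = 10 + 14 - 1 = 23
Total stalls = 7 * 7 = 49
Total = 23 + 49 = 72

72


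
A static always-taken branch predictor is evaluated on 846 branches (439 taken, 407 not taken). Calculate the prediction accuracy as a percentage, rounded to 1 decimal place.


Predictor: always-taken
Correct predictions = 439
Accuracy = 439 / 846 * 100 = 51.9%

51.9


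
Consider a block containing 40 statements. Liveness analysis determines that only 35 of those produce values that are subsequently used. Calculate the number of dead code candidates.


Dead code = total statements - live definitions
= 40 - 35 = 5

5


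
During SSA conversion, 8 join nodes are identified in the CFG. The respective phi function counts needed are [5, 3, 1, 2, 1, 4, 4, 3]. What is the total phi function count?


Total phi functions = sum of phi functions at each join node
= 5 + 3 + 1 + 2 + 1 + 4 + 4 + 3 = 23

23


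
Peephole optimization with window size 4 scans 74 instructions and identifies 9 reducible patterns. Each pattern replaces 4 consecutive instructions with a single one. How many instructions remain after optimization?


Each match removes 3 instructions.
Total removed = 9 * 3 = 27
Remaining = 74 - 27 = 47

47


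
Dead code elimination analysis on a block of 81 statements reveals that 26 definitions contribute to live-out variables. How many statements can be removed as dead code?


Dead code = total statements - live definitions
= 81 - 26 = 55

55


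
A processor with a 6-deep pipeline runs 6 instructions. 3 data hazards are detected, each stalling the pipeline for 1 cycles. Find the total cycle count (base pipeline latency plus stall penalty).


Base cycles = 6 + 6 - 1 = 11
Total stalls = 3 * 1 = 3
Total = 11 + 3 = 14

14


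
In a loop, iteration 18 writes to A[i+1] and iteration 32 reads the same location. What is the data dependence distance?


Distance = read iteration - write iteration
= 32 - 18 = 14

14


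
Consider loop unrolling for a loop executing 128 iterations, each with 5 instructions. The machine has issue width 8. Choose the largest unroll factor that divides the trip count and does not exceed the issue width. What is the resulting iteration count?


Largest divisor of 128 <= 8 is 8
New iterations = 128 / 8 = 16

16


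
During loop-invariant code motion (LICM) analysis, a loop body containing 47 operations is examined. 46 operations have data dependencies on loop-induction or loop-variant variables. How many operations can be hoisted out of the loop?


Invariant candidates = total - loop-dependent
= 47 - 46 = 1

1


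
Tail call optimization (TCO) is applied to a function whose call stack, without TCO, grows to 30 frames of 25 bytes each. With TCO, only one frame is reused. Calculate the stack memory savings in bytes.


Without TCO: 30 * 25 = 750 bytes
With TCO: reuse 1 frame = 25 bytes
Savings = 750 - 25 = 725

725


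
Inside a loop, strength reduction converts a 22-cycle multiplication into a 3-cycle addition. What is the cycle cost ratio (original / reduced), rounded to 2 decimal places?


Ratio = mult_cost / add_cost = 22 / 3 = 7.33

7.33


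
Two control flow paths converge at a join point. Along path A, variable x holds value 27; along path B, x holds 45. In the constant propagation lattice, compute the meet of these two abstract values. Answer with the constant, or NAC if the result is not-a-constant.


Meet operation: if both paths give the same constant, result is that constant; if they differ, result is NAC (not-a-constant).
Path A: 27, Path B: 45 -> differ
Result: not-a-constant -> NAC

NAC


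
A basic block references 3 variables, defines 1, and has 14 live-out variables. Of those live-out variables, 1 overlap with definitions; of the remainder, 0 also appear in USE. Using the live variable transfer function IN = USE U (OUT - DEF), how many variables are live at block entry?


OUT - DEF: 14 - 1 = 13
|IN| = |USE| + |OUT - DEF| - |USE ∩ (OUT - DEF)| = 3 + 13 - 0 = 16

16


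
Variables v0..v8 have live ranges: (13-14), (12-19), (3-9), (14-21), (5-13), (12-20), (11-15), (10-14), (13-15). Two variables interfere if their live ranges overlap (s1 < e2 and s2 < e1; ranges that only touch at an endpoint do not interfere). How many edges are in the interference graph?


Check all pairs for overlapping intervals.
Two intervals (s1,e1) and (s2,e2) overlap if s1 < e2 and s2 < e1.
v0 (13-14) vs v1..v8: overlaps v1, v5, v6, v7, v8 -> 5
v1 (12-19) vs v2..v8: overlaps v3, v4, v5, v6, v7, v8 -> 6
v2 (3-9) vs v3..v8: overlaps v4 -> 1
v3 (14-21) vs v4..v8: overlaps v5, v6, v8 -> 3
v4 (5-13) vs v5..v8: overlaps v5, v6, v7 -> 3
v5 (12-20) vs v6..v8: overlaps v6, v7, v8 -> 3
v6 (11-15) vs v7..v8: overlaps v7, v8 -> 2
v7 (10-14) vs v8: overlaps v8 -> 1
Total overlapping pairs = 5 + 6 + 1 + 3 + 3 + 3 + 2 + 1 = 24

24


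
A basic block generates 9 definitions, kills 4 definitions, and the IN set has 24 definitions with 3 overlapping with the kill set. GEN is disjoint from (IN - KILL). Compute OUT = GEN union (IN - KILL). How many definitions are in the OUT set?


IN - KILL: 24 - 3 = 21 surviving definitions
OUT = GEN + surviving = 9 + 21 = 30

30


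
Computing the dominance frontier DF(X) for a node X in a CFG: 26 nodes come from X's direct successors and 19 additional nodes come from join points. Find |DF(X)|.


DF(X) = direct successor contributions + join point contributions
= 26 + 19 = 45

45


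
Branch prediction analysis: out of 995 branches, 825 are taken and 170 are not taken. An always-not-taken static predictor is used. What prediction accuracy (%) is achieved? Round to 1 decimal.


Predictor: always-not-taken
Correct predictions = 170
Accuracy = 170 / 995 * 100 = 17.1%

17.1


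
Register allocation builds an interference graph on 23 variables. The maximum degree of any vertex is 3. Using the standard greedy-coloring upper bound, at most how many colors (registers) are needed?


Greedy coloring never needs more than (max_degree + 1) colors: when coloring a vertex, at most max_degree neighbors are already colored.
Upper bound = 3 + 1 = 4

4


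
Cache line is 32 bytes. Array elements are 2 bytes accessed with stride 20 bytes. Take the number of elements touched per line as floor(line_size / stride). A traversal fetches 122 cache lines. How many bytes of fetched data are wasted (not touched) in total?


Elements per line = floor(32 / 20) = 1
Bytes used per line = 1 * 2 = 2
Wasted per line = 32 - 2 = 30
Total wasted = 30 * 122 = 3660

3660


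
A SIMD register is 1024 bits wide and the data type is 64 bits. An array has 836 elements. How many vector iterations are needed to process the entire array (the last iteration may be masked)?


Width = 1024 / 64 = 16 elements per vector op
Iterations = ceil(836 / 16) = 53

53


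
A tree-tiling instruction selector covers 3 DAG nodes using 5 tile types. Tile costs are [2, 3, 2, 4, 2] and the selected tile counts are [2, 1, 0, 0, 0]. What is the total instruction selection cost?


Total cost = sum(count_i * cost_i)
= 2*2 + 1*3 + 0*2 + 0*4 + 0*2
= 7

7


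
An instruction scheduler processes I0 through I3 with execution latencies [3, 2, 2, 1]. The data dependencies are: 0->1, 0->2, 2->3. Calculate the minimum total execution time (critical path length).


Compute longest path through dependency graph: dist(Ik) = max over predecessors of dist + latency(Ik).
dist(I0) = latency 3 = 3
dist(I1) = dist(I0) + 2 = 3 + 2 = 5
dist(I2) = dist(I0) + 2 = 3 + 2 = 5
dist(I3) = dist(I2) + 1 = 5 + 1 = 6
Critical path = max dist = 6

6


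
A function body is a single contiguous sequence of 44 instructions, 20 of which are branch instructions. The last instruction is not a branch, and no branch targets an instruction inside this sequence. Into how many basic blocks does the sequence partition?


With no in-sequence branch targets, the leaders are the first instruction plus the instruction after each branch.
Number of basic blocks = branches + 1
= 20 + 1 = 21

21


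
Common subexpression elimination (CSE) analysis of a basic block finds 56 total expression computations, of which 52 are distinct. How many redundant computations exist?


CSE count = total expressions - unique expressions
= 56 - 52 = 4

4


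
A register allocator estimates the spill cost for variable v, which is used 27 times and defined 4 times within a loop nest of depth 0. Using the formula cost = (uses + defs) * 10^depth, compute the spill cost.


uses + defs = 27 + 4 = 31
10^0 = 1
Spill cost = 31 * 1 = 31

31


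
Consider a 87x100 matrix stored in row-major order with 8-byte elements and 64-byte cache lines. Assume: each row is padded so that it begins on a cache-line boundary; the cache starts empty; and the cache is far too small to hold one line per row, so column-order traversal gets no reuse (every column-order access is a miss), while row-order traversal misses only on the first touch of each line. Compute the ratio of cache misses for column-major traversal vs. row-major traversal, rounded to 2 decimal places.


Each row occupies 100 * 8 = 800 bytes and starts on a line boundary, so it spans ceil(800 / 64) = 13 cache lines.
Row-major traversal misses (one per line touched): 87 * ceil(100 * 8 / 64) = 1131
Column-major traversal misses (no reuse, every access misses): 87 * 100 = 8700
Ratio = 8700 / 1131 = 7.69

7.69


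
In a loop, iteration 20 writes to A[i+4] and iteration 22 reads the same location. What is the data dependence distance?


Distance = read iteration - write iteration
= 22 - 20 = 2

2


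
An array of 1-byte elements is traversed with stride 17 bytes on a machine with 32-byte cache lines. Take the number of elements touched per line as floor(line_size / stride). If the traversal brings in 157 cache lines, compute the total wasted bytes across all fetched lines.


Elements per line = floor(32 / 17) = 1
Bytes used per line = 1 * 1 = 1
Wasted per line = 32 - 1 = 31
Total wasted = 31 * 157 = 4867

4867


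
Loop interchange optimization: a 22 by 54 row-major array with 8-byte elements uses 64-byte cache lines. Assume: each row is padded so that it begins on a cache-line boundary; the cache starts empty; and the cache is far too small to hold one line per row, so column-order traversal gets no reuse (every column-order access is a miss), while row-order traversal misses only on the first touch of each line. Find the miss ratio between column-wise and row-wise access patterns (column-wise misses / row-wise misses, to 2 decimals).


Each row occupies 54 * 8 = 432 bytes and starts on a line boundary, so it spans ceil(432 / 64) = 7 cache lines.
Row-major traversal misses (one per line touched): 22 * ceil(54 * 8 / 64) = 154
Column-major traversal misses (no reuse, every access misses): 22 * 54 = 1188
Ratio = 1188 / 154 = 7.71

7.71


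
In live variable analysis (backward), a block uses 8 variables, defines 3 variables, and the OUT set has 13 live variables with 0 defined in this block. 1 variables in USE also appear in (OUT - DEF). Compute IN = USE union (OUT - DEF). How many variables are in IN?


OUT - DEF: 13 - 0 = 13
|IN| = |USE| + |OUT - DEF| - |USE ∩ (OUT - DEF)| = 8 + 13 - 1 = 20

20


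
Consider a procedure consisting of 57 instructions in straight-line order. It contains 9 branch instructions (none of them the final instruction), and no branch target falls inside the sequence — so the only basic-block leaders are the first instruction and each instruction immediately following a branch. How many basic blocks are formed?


With no in-sequence branch targets, the leaders are the first instruction plus the instruction after each branch.
Number of basic blocks = branches + 1
= 9 + 1 = 10

10


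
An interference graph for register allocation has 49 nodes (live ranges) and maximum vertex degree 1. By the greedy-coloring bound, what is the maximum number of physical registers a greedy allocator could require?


Greedy coloring never needs more than (max_degree + 1) colors: when coloring a vertex, at most max_degree neighbors are already colored.
Upper bound = 1 + 1 = 2

2


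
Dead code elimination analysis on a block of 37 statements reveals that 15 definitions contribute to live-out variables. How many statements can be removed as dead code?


Dead code = total statements - live definitions
= 37 - 15 = 22

22


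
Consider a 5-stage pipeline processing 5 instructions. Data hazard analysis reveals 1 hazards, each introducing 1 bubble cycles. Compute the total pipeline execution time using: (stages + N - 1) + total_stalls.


Base cycles = 5 + 5 - 1 = 9
Total stalls = 1 * 1 = 1
Total = 9 + 1 = 10

10


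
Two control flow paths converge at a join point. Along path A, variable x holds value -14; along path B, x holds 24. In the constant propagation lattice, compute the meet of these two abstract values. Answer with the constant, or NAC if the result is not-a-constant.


Meet operation: if both paths give the same constant, result is that constant; if they differ, result is NAC (not-a-constant).
Path A: -14, Path B: 24 -> differ
Result: not-a-constant -> NAC

NAC


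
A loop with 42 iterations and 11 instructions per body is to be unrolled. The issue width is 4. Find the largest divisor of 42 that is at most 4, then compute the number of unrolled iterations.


Largest divisor of 42 <= 4 is 3
New iterations = 42 / 3 = 14

14


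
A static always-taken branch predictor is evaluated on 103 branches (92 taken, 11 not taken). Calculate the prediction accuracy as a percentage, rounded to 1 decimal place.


Predictor: always-taken
Correct predictions = 92
Accuracy = 92 / 103 * 100 = 89.3%

89.3


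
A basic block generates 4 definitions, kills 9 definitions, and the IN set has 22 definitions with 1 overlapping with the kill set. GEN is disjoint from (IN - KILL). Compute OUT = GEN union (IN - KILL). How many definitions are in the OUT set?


IN - KILL: 22 - 1 = 21 surviving definitions
OUT = GEN + surviving = 4 + 21 = 25

25


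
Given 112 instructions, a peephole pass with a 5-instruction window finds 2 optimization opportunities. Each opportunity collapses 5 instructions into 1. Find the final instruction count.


Each match removes 4 instructions.
Total removed = 2 * 4 = 8
Remaining = 112 - 8 = 104

104


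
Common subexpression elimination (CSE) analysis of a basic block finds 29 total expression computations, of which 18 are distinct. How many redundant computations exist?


CSE count = total expressions - unique expressions
= 29 - 18 = 11

11


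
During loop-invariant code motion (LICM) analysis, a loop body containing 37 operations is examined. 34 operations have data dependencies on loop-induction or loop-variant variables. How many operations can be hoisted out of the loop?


Invariant candidates = total - loop-dependent
= 37 - 34 = 3

3


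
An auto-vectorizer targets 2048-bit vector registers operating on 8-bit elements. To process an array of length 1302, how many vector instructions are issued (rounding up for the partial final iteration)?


Width = 2048 / 8 = 256 elements per vector op
Iterations = ceil(1302 / 256) = 6

6


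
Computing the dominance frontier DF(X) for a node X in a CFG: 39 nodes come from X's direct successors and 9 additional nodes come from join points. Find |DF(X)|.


DF(X) = direct successor contributions + join point contributions
= 39 + 9 = 48

48


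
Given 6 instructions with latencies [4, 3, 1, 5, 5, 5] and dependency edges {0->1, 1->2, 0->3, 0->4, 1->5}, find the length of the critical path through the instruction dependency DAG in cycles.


Compute longest path through dependency graph: dist(Ik) = max over predecessors of dist + latency(Ik).
dist(I0) = latency 4 = 4
dist(I1) = dist(I0) + 3 = 4 + 3 = 7
dist(I2) = dist(I1) + 1 = 7 + 1 = 8
dist(I3) = dist(I0) + 5 = 4 + 5 = 9
dist(I4) = dist(I0) + 5 = 4 + 5 = 9
dist(I5) = dist(I1) + 5 = 7 + 5 = 12
Critical path = max dist = 12

12


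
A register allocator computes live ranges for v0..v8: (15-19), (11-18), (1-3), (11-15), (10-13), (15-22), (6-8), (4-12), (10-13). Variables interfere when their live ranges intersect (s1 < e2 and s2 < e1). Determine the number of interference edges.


Check all pairs for overlapping intervals.
Two intervals (s1,e1) and (s2,e2) overlap if s1 < e2 and s2 < e1.
v0 (15-19) vs v1..v8: overlaps v1, v5 -> 2
v1 (11-18) vs v2..v8: overlaps v3, v4, v5, v7, v8 -> 5
v2 (1-3) vs v3..v8: overlaps none -> 0
v3 (11-15) vs v4..v8: overlaps v4, v7, v8 -> 3
v4 (10-13) vs v5..v8: overlaps v7, v8 -> 2
v5 (15-22) vs v6..v8: overlaps none -> 0
v6 (6-8) vs v7..v8: overlaps v7 -> 1
v7 (4-12) vs v8: overlaps v8 -> 1
Total overlapping pairs = 2 + 5 + 0 + 3 + 2 + 0 + 1 + 1 = 14

14


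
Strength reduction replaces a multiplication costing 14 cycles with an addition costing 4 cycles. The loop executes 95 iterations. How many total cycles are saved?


Per-iteration saving = 14 - 4 = 10
Total saved = 95 * 10 = 950

950


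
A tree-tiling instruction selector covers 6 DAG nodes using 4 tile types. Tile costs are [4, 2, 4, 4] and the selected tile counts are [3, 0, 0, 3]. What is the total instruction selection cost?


Total cost = sum(count_i * cost_i)
= 3*4 + 0*2 + 0*4 + 3*4
= 24

24


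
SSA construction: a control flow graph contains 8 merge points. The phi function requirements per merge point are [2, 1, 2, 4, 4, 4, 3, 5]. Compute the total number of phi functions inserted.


Total phi functions = sum of phi functions at each join node
= 2 + 1 + 2 + 4 + 4 + 4 + 3 + 5 = 25

25


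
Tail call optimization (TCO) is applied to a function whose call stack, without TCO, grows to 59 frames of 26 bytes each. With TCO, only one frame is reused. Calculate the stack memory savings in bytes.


Without TCO: 59 * 26 = 1534 bytes
With TCO: reuse 1 frame = 26 bytes
Savings = 1534 - 26 = 1508

1508


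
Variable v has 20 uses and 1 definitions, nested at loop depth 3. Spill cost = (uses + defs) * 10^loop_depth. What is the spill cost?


uses + defs = 20 + 1 = 21
10^3 = 1000
Spill cost = 21 * 1000 = 21000

21000


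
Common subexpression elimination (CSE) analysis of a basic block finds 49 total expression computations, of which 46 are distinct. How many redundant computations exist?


CSE count = total expressions - unique expressions
= 49 - 46 = 3

3


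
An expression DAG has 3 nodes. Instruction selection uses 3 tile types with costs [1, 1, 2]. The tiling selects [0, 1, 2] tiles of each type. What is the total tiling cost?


Total cost = sum(count_i * cost_i)
= 0*1 + 1*1 + 2*2
= 5

5


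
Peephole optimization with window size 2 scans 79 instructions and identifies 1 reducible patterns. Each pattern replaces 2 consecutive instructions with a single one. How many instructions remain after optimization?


Each match removes 1 instructions.
Total removed = 1 * 1 = 1
Remaining = 79 - 1 = 78

78


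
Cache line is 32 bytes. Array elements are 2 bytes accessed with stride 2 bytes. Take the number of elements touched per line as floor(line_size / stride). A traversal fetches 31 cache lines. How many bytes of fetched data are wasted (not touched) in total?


Elements per line = floor(32 / 2) = 16
Bytes used per line = 16 * 2 = 32
Wasted per line = 32 - 32 = 0
Total wasted = 0 * 31 = 0

0


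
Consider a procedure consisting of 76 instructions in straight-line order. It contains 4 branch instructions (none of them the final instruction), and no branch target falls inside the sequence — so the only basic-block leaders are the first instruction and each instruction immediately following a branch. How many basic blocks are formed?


With no in-sequence branch targets, the leaders are the first instruction plus the instruction after each branch.
Number of basic blocks = branches + 1
= 4 + 1 = 5

5


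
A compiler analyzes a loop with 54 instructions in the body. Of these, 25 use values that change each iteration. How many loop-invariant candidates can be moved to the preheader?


Invariant candidates = total - loop-dependent
= 54 - 25 = 29

29


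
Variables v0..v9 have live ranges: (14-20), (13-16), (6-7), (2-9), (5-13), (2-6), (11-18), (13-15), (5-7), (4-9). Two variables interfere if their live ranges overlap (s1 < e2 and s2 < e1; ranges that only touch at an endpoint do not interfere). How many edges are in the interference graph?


Check all pairs for overlapping intervals.
Two intervals (s1,e1) and (s2,e2) overlap if s1 < e2 and s2 < e1.
v0 (14-20) vs v1..v9: overlaps v1, v6, v7 -> 3
v1 (13-16) vs v2..v9: overlaps v6, v7 -> 2
v2 (6-7) vs v3..v9: overlaps v3, v4, v8, v9 -> 4
v3 (2-9) vs v4..v9: overlaps v4, v5, v8, v9 -> 4
v4 (5-13) vs v5..v9: overlaps v5, v6, v8, v9 -> 4
v5 (2-6) vs v6..v9: overlaps v8, v9 -> 2
v6 (11-18) vs v7..v9: overlaps v7 -> 1
v7 (13-15) vs v8..v9: overlaps none -> 0
v8 (5-7) vs v9: overlaps v9 -> 1
Total overlapping pairs = 3 + 2 + 4 + 4 + 4 + 2 + 1 + 0 + 1 = 21

21


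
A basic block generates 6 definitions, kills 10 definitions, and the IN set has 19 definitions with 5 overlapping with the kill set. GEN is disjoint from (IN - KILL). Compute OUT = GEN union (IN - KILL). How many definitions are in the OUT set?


IN - KILL: 19 - 5 = 14 surviving definitions
OUT = GEN + surviving = 6 + 14 = 20

20


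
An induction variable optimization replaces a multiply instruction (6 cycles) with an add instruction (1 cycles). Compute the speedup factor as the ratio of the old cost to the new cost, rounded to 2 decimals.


Ratio = mult_cost / add_cost = 6 / 1 = 6.0

6.0


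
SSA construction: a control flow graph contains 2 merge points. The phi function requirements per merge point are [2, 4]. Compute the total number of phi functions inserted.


Total phi functions = sum of phi functions at each join node
= 2 + 4 = 6

6


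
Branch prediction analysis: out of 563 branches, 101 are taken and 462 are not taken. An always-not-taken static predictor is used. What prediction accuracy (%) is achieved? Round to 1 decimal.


Predictor: always-not-taken
Correct predictions = 462
Accuracy = 462 / 563 * 100 = 82.1%

82.1


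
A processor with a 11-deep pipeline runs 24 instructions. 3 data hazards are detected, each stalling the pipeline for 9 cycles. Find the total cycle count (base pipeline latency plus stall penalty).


Base cycles = 11 + 24 - 1 = 34
Total stalls = 3 * 9 = 27
Total = 34 + 27 = 61

61


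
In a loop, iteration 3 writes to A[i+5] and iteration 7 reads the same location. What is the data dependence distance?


Distance = read iteration - write iteration
= 7 - 3 = 4

4


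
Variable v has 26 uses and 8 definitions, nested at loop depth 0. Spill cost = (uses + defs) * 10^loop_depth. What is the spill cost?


uses + defs = 26 + 8 = 34
10^0 = 1
Spill cost = 34 * 1 = 34

34


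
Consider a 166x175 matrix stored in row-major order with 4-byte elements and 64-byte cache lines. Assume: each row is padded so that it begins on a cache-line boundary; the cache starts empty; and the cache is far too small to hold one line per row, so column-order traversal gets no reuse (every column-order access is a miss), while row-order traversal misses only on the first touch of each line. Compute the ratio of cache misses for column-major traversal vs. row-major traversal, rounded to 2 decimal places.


Each row occupies 175 * 4 = 700 bytes and starts on a line boundary, so it spans ceil(700 / 64) = 11 cache lines.
Row-major traversal misses (one per line touched): 166 * ceil(175 * 4 / 64) = 1826
Column-major traversal misses (no reuse, every access misses): 166 * 175 = 29050
Ratio = 29050 / 1826 = 15.91

15.91


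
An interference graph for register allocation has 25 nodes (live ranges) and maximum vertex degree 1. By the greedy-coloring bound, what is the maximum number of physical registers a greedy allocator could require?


Greedy coloring never needs more than (max_degree + 1) colors: when coloring a vertex, at most max_degree neighbors are already colored.
Upper bound = 1 + 1 = 2

2


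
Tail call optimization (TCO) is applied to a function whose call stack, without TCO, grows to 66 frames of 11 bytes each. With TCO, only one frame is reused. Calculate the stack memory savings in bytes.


Without TCO: 66 * 11 = 726 bytes
With TCO: reuse 1 frame = 11 bytes
Savings = 726 - 11 = 715

715


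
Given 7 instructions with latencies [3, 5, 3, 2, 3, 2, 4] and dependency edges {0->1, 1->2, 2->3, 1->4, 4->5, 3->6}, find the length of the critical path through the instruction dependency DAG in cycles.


Compute longest path through dependency graph: dist(Ik) = max over predecessors of dist + latency(Ik).
dist(I0) = latency 3 = 3
dist(I1) = dist(I0) + 5 = 3 + 5 = 8
dist(I2) = dist(I1) + 3 = 8 + 3 = 11
dist(I3) = dist(I2) + 2 = 11 + 2 = 13
dist(I4) = dist(I1) + 3 = 8 + 3 = 11
dist(I5) = dist(I4) + 2 = 11 + 2 = 13
dist(I6) = dist(I3) + 4 = 13 + 4 = 17
Critical path = max dist = 17

17


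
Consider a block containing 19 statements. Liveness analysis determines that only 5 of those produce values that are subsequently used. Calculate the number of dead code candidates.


Dead code = total statements - live definitions
= 19 - 5 = 14

14


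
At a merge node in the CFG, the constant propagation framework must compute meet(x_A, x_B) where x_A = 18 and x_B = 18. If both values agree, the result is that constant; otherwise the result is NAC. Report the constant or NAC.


Meet operation: if both paths give the same constant, result is that constant; if they differ, result is NAC (not-a-constant).
Path A: 18, Path B: 18 -> equal
Result: constant -> 18

18


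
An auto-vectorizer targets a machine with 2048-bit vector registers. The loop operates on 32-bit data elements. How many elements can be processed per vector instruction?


Width = SIMD bits / data type bits
= 2048 / 32 = 64

64


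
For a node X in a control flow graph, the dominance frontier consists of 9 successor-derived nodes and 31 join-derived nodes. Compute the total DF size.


DF(X) = direct successor contributions + join point contributions
= 9 + 31 = 40

40


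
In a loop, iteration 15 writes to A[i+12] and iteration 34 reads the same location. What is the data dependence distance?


Distance = read iteration - write iteration
= 34 - 15 = 19

19


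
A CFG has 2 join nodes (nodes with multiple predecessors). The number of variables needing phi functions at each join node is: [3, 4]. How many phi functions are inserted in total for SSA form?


Total phi functions = sum of phi functions at each join node
= 3 + 4 = 7

7


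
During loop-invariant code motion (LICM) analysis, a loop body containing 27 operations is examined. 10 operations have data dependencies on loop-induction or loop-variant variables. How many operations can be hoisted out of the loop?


Invariant candidates = total - loop-dependent
= 27 - 10 = 17

17


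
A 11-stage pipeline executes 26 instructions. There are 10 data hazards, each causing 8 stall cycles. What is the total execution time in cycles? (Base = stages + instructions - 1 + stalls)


Base cycles = 11 + 26 - 1 = 36
Total stalls = 10 * 8 = 80
Total = 36 + 80 = 116

116


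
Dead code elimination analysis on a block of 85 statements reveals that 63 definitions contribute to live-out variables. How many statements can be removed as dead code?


Dead code = total statements - live definitions
= 85 - 63 = 22

22


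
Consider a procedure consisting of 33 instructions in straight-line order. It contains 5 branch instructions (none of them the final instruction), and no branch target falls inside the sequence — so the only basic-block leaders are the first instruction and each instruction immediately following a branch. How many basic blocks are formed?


With no in-sequence branch targets, the leaders are the first instruction plus the instruction after each branch.
Number of basic blocks = branches + 1
= 5 + 1 = 6

6


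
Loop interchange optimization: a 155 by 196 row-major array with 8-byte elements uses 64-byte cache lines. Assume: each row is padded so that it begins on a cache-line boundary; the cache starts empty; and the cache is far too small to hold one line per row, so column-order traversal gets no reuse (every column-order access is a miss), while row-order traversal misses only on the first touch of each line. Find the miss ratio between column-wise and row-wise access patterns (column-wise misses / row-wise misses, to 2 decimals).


Each row occupies 196 * 8 = 1568 bytes and starts on a line boundary, so it spans ceil(1568 / 64) = 25 cache lines.
Row-major traversal misses (one per line touched): 155 * ceil(196 * 8 / 64) = 3875
Column-major traversal misses (no reuse, every access misses): 155 * 196 = 30380
Ratio = 30380 / 3875 = 7.84

7.84


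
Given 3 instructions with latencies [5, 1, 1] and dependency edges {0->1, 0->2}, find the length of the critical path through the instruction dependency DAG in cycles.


Compute longest path through dependency graph: dist(Ik) = max over predecessors of dist + latency(Ik).
dist(I0) = latency 5 = 5
dist(I1) = dist(I0) + 1 = 5 + 1 = 6
dist(I2) = dist(I0) + 1 = 5 + 1 = 6
Critical path = max dist = 6

6


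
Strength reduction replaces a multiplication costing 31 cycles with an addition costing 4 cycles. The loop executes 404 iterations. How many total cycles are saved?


Per-iteration saving = 31 - 4 = 27
Total saved = 404 * 27 = 10908

10908


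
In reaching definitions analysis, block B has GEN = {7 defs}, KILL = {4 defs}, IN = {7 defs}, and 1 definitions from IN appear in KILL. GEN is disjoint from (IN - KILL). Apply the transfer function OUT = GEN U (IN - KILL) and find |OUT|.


IN - KILL: 7 - 1 = 6 surviving definitions
OUT = GEN + surviving = 7 + 6 = 13

13


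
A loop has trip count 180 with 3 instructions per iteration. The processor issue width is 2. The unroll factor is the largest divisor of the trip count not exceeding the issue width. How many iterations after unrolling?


Largest divisor of 180 <= 2 is 2
New iterations = 180 / 2 = 90

90
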